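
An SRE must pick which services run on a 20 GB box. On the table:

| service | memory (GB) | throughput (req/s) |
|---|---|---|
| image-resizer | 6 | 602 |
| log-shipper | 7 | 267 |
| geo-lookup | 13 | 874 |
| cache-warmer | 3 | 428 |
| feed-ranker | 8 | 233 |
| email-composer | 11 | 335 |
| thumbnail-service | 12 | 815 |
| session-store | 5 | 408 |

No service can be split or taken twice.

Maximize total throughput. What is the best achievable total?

1651

A density-first pass picks image-resizer + cache-warmer + session-store — 1438 at 14 GB.
Replace image-resizer with thumbnail-service: the trade gains 213 net, giving 1651 at 20 GB.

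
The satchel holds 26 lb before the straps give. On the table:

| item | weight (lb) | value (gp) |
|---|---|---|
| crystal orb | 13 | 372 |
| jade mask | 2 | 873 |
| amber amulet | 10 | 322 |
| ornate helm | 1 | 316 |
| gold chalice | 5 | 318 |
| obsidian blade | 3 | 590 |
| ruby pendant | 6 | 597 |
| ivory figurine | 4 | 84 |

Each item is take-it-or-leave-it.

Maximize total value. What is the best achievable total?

2782

By value per lb: jade mask 436.50, ornate helm 316.00, obsidian blade 196.67, ruby pendant 99.50 lead.
Taking the top-ratio items first gives jade mask + ornate helm + gold chalice + obsidian blade + ruby pendant + ivory figurine for 2778 (21 lb).
The 5 lb tied up in gold chalice is better spent on amber amulet — total rises to 2782 (26 lb).
The closest alternative, jade mask + ornate helm + gold chalice + obsidian blade + ruby pendant + ivory figurine, reaches only 2778.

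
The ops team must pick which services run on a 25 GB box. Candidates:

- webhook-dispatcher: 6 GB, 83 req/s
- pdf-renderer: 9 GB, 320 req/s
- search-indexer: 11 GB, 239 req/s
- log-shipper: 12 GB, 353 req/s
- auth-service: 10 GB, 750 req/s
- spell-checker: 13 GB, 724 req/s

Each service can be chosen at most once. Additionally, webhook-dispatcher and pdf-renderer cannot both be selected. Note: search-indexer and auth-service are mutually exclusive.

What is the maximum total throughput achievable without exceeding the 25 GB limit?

1474

Density check — auth-service 75.00, spell-checker 55.69, pdf-renderer 35.56 are the best per GB.
The ratio ordering already packs tightly: auth-service + spell-checker, 23 GB, 1474.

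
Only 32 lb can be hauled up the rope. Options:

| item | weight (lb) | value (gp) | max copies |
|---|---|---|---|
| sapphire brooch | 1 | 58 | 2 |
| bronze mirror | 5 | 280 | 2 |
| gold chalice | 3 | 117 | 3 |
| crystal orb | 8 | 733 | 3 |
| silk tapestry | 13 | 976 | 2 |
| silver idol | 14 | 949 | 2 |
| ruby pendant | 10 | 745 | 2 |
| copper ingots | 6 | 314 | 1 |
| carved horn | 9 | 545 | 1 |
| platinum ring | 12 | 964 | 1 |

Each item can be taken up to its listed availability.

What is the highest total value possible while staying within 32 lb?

A density-first pass picks 2×sapphire brooch + bronze mirror + 3×crystal orb — 2595 at 31 lb.
Dropping bronze mirror frees 5 lb; slotting in copper ingots (6 lb) lifts the total to 2629 at 32 lb.

2629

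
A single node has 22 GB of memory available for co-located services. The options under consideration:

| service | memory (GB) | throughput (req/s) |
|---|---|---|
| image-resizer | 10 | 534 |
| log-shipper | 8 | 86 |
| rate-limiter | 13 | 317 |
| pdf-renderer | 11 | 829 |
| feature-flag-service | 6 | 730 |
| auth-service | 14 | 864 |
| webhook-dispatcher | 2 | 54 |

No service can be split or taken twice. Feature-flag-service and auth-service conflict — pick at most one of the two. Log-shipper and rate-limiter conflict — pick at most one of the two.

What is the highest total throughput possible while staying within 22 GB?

1613

Pdf-renderer + feature-flag-service + webhook-dispatcher uses 19 of the 22 GB and totals 1613.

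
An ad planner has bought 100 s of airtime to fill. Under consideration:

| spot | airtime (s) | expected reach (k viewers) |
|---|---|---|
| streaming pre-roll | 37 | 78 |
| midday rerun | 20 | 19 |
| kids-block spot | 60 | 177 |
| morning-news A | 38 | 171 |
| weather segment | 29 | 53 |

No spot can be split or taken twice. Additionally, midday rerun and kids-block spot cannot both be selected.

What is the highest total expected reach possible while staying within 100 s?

348

Density check — morning-news A 4.50, kids-block spot 2.95, streaming pre-roll 2.11 are the best per s.
Best packing: kids-block spot + morning-news A — 98 s, 348 total.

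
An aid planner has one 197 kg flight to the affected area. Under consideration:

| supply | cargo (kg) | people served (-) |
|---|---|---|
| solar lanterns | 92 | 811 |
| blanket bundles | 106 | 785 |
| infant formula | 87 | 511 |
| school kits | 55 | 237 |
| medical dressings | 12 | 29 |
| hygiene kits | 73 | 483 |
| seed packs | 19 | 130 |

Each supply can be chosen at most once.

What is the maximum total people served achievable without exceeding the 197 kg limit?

1453

Density check — solar lanterns 8.82, blanket bundles 7.41, seed packs 6.84 are the best per kg.
Taking solar lanterns + medical dressings + hygiene kits + seed packs: 196 kg used, 1453 in people served.
Every other selection either busts 197 kg or fails to beat 1453.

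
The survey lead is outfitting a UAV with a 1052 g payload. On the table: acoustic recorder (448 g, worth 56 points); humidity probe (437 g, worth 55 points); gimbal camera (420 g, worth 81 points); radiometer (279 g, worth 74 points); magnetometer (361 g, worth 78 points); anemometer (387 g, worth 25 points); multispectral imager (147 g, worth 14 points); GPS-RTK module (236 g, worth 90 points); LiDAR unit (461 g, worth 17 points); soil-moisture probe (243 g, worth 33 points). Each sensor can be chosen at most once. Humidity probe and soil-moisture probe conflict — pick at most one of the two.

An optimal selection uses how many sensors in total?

4

The maximum data value within 1052 g is 256.
For example radiometer + magnetometer + multispectral imager + GPS-RTK module achieves it, using 1023 g.
All optima have 4 sensors.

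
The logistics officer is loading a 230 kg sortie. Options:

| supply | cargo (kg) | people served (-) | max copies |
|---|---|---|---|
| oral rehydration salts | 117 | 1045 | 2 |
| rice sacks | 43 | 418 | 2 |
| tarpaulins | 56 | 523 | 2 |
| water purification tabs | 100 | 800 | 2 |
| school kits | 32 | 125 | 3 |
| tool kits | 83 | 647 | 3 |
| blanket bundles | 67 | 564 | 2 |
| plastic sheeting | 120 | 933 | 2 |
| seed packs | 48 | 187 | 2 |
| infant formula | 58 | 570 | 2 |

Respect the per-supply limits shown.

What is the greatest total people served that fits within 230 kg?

The ratio heuristic lands on 2×rice sacks + 2×infant formula (1976) but leaves 28 kg idle.
Replace 2×rice sacks with 2×tarpaulins: the trade gains 210 net, giving 2186 at 228 kg.
Nothing else within 230 kg beats 2186.

2186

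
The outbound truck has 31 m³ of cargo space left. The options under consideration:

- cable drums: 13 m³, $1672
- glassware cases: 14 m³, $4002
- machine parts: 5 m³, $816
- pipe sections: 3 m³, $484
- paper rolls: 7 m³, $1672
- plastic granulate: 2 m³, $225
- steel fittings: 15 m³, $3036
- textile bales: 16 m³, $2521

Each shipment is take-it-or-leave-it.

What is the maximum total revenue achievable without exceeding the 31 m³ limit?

Ranking by ratio (revenue/m³): glassware cases 285.86, paper rolls 238.86, steel fittings 202.40, machine parts 163.20.
Greedy by ratio would take glassware cases + machine parts + pipe sections + paper rolls + plastic granulate: 31 m³ used, total 7199.
Dropping machine parts and pipe sections and paper rolls frees 15 m³; slotting in steel fittings (15 m³) lifts the total to 7263 at 31 m³.
Runner-up glassware cases + machine parts + pipe sections + paper rolls + plastic granulate tops out at 7199.

7263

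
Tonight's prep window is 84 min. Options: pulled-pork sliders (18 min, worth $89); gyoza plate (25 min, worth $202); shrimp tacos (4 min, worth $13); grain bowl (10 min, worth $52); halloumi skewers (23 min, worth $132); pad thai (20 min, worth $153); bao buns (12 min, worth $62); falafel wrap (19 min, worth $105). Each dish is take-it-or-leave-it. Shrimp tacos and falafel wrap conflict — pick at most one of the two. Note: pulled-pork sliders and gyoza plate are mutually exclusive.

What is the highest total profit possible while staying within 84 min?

562

Filling by ratio: gyoza plate + shrimp tacos + grain bowl + halloumi skewers + pad thai for 552, with 2 min left unused.
The 10 min tied up in grain bowl is better spent on bao buns — total rises to 562 (84 min).
Nothing else feasible within 84 min beats 562.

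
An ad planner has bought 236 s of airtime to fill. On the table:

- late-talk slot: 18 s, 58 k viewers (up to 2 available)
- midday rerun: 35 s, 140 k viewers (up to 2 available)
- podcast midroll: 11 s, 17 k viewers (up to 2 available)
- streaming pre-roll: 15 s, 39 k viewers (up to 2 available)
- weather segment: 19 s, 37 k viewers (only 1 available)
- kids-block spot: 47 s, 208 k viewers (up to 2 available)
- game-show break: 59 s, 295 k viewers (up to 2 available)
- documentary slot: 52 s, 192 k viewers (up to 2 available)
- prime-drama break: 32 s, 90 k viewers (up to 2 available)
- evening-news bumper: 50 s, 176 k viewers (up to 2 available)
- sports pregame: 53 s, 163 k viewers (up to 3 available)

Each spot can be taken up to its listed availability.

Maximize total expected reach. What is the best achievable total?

Taking the top-ratio spots first gives late-talk slot + 2×kids-block spot + 2×game-show break for 1064 (230 s).
The 65 s tied up in late-talk slot and kids-block spot is better spent on 2×midday rerun — total rises to 1078 (235 s).
Nothing else within 236 s beats 1078.

1078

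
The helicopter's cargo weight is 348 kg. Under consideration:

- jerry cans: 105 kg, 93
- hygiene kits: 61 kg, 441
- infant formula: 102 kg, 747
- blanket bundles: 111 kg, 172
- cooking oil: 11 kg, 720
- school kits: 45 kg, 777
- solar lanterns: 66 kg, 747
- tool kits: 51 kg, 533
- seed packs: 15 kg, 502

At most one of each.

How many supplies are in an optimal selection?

The maximum people served within 348 kg is 4026.
For example infant formula + cooking oil + school kits + solar lanterns + tool kits + seed packs achieves it, using 290 kg.
All optima have 6 supplies.

6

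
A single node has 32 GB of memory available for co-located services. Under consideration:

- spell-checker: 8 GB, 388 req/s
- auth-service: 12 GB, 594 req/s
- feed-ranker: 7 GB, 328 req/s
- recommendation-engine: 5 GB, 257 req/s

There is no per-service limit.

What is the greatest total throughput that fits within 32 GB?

Taking the top-ratio services first gives 6×recommendation-engine for 1542 (30 GB).
Dropping 2×recommendation-engine frees 10 GB; slotting in auth-service (12 GB) lifts the total to 1622 at 32 GB.
Nothing else within 32 GB beats 1622.

1622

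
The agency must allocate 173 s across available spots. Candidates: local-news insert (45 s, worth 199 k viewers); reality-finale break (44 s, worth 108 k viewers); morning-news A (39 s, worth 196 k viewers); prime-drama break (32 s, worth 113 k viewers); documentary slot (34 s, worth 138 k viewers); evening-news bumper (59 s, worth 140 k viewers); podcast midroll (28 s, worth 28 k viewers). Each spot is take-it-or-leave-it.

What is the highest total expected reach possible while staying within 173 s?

646

The ratio ordering already packs tightly: local-news insert + morning-news A + prime-drama break + documentary slot, 150 s, 646.
Nothing else within 173 s beats 646.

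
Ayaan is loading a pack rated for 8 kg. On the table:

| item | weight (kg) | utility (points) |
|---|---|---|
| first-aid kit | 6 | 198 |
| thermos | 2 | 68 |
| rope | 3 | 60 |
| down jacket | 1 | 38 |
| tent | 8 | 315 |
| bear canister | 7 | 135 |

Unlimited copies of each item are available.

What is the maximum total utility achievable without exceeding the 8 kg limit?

315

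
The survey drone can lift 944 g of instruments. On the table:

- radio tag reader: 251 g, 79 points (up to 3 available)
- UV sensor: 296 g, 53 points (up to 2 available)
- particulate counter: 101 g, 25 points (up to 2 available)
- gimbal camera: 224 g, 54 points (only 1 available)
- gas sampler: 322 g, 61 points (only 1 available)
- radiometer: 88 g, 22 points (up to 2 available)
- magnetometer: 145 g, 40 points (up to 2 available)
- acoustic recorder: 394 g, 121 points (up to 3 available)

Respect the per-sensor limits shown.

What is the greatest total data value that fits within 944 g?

284

The ratio heuristic lands on 3×radio tag reader + magnetometer (277) but leaves 46 g idle.
Dropping magnetometer frees 145 g; slotting in particulate counter + radiometer (189 g) lifts the total to 284 at 942 g.
Every other selection either busts 944 g or exceeds an availability limit or fails to beat 284.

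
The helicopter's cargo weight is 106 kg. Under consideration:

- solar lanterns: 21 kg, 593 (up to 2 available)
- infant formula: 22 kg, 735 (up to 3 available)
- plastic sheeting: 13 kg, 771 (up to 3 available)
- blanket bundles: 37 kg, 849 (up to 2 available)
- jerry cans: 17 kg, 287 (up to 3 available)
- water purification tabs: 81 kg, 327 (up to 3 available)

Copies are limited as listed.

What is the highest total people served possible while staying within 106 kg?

4518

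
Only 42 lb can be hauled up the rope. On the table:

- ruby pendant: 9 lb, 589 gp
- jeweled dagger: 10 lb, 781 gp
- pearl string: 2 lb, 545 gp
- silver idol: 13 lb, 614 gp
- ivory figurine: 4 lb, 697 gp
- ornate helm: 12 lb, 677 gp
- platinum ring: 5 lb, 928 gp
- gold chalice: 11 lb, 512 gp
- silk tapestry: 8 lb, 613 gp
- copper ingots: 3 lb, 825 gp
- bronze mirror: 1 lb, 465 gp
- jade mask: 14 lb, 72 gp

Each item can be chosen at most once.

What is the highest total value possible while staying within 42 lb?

Best packing: ruby pendant + jeweled dagger + pearl string + ivory figurine + platinum ring + silk tapestry + copper ingots + bronze mirror — 42 lb, 5443 total.
Nothing else within 42 lb beats 5443.

5443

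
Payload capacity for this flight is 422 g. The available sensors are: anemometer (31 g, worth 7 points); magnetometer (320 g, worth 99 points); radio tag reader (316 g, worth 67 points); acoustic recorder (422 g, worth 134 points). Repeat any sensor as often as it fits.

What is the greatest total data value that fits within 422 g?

Ranking by ratio (data value/g): acoustic recorder 0.32, magnetometer 0.31, anemometer 0.23.
Best packing: acoustic recorder — 422 g, 134 total.

134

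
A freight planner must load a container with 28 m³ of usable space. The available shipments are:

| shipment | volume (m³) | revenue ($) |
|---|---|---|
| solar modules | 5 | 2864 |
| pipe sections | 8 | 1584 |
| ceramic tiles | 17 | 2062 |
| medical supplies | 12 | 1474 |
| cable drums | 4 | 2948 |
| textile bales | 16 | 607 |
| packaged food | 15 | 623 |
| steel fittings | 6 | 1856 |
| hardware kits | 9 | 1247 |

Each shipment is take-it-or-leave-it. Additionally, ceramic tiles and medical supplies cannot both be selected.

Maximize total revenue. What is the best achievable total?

9252

Best packing: solar modules + pipe sections + cable drums + steel fittings — 23 m³, 9252 total.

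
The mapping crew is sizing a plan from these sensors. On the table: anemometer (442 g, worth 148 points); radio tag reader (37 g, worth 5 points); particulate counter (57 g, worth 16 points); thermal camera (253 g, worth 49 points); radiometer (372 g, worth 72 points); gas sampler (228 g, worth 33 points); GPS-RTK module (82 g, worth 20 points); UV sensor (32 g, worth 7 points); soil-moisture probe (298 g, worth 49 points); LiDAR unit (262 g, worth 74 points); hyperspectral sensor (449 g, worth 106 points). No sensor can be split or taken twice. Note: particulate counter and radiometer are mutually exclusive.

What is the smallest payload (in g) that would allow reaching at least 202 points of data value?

Need the lightest bundle worth ≥ 202.
Taking anemometer + LiDAR unit gives 222 (≥ 202) for 704 g.
Below 704 g the best achievable stays under 202.

704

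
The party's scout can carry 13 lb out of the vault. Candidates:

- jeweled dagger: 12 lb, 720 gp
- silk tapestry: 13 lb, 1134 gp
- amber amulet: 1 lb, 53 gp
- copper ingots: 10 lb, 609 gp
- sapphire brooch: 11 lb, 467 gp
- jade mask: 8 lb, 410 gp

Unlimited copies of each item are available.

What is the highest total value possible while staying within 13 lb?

1134

The ratio ordering already packs tightly: silk tapestry, 13 lb, 1134.
No other feasible combination exceeds 1134.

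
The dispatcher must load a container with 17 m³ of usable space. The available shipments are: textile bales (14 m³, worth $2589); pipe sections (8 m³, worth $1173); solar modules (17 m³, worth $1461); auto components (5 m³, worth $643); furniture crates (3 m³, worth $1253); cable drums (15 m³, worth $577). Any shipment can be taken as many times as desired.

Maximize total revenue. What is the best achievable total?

The ratio ordering already packs tightly: 5×furniture crates, 15 m³, 6265.
The spare 2 m³ is too small for any remaining shipment, and no exchange beats 6265.

6265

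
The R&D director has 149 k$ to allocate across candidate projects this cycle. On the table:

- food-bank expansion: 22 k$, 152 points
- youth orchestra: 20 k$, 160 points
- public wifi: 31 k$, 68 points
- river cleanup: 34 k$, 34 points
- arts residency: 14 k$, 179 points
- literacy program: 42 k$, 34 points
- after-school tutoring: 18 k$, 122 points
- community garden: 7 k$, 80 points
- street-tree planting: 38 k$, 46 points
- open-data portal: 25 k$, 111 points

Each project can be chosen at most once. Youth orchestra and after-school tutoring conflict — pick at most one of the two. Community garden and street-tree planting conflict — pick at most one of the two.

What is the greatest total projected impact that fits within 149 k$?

750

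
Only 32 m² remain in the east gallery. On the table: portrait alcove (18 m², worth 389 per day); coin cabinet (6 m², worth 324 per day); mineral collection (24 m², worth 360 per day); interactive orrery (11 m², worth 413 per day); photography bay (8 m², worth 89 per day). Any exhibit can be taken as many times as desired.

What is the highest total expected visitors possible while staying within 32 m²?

The ratio ordering already packs tightly: 5×coin cabinet, 30 m², 1620.
Nothing else within 32 m² beats 1620.

1620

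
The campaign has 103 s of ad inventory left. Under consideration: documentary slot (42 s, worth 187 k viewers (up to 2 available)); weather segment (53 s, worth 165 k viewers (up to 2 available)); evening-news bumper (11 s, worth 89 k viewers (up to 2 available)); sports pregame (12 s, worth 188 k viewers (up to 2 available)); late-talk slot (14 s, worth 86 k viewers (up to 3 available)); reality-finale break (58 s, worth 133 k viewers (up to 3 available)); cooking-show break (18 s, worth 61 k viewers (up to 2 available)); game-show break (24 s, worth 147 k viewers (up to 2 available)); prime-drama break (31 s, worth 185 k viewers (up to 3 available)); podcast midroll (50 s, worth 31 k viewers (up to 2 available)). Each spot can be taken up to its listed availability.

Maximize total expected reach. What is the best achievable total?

886

Ranking by ratio (expected reach/s): sports pregame 15.67, evening-news bumper 8.09, late-talk slot 6.14.
Taking the top-ratio spots first gives 2×evening-news bumper + 2×sports pregame + 3×late-talk slot for 812 (88 s).
Dropping 3×late-talk slot frees 42 s; slotting in game-show break + prime-drama break (55 s) lifts the total to 886 at 101 s.
The spare 2 s is too small for any remaining spot, and no exchange beats 886.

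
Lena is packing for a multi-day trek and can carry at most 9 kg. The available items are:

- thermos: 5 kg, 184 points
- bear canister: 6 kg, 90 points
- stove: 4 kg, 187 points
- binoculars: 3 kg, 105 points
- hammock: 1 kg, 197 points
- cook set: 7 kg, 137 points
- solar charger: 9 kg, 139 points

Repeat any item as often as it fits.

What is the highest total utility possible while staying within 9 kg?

1773

Ranking by ratio (utility/kg): hammock 197.00, stove 46.75, thermos 36.80, binoculars 35.00.
Best packing: 9×hammock — 9 kg, 1773 total.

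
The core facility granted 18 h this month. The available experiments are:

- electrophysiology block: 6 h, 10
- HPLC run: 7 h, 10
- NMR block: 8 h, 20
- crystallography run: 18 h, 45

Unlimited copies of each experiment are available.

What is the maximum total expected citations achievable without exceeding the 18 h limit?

45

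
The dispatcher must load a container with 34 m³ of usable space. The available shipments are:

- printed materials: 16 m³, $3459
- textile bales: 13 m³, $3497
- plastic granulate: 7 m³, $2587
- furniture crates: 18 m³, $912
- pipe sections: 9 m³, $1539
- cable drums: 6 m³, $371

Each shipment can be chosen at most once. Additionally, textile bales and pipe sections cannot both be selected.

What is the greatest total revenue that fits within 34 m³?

7585

Best packing: printed materials + plastic granulate + pipe sections — 32 m³, 7585 total.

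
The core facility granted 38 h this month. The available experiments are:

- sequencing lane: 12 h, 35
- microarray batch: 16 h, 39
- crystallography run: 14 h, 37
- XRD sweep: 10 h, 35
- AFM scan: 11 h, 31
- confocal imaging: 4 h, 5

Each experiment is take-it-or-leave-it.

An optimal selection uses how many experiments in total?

3

The maximum expected citations within 38 h is 109.
sequencing lane + microarray batch + XRD sweep hits 109 at 38 h.
Any selection reaching 109 contains exactly 3 experiments.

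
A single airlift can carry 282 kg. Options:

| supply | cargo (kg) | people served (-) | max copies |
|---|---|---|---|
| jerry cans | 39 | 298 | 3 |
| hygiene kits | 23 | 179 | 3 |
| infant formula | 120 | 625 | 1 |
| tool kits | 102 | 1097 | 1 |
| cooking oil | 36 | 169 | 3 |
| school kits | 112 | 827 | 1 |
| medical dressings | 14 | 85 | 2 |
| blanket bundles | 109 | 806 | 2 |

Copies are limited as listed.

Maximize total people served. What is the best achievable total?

2440

Density check — tool kits 10.75, hygiene kits 7.78, jerry cans 7.64, blanket bundles 7.39 are the best per kg.
Filling by ratio: 2×jerry cans + 3×hygiene kits + tool kits + 2×medical dressings for 2400, with 5 kg left unused.
The 106 kg tied up in 2×jerry cans and 2×medical dressings is better spent on blanket bundles — total rises to 2440 (280 kg).
That's the maximum — no swap from here does better than 2440.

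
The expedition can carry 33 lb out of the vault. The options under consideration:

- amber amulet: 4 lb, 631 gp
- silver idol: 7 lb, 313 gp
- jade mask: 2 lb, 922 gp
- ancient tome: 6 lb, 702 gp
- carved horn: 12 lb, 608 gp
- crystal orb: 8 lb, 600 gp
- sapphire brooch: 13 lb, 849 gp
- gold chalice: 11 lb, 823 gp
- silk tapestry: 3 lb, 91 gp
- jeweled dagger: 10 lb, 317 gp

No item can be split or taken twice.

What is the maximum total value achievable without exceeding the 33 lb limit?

Filling by ratio: amber amulet + jade mask + ancient tome + crystal orb + gold chalice for 3678, with 2 lb left unused.
The 11 lb tied up in gold chalice is better spent on sapphire brooch — total rises to 3704 (33 lb).
Next best is amber amulet + jade mask + ancient tome + crystal orb + gold chalice at 3678 (31 lb) — short by 26.

3704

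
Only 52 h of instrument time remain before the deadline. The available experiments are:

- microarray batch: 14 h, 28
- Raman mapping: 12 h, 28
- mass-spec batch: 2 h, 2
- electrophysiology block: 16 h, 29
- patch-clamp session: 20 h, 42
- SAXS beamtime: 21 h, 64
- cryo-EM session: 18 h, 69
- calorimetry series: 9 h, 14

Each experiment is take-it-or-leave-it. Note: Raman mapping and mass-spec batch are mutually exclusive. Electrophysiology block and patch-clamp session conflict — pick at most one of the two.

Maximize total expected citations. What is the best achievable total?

Density check — cryo-EM session 3.83, SAXS beamtime 3.05, Raman mapping 2.33, patch-clamp session 2.10 are the best per h.
Raman mapping + SAXS beamtime + cryo-EM session uses 51 of the 52 h and totals 161.

161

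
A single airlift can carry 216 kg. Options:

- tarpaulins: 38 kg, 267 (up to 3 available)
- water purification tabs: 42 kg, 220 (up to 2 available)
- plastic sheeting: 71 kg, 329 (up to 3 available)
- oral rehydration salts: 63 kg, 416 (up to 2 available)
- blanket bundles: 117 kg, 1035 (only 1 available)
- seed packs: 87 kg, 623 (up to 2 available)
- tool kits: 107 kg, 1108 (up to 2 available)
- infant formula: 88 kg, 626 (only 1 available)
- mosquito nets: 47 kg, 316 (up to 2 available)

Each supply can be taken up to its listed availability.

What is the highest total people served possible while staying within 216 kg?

The ratio ordering already packs tightly: 2×tool kits, 214 kg, 2216.
That's the maximum — no swap from here does better than 2216.

2216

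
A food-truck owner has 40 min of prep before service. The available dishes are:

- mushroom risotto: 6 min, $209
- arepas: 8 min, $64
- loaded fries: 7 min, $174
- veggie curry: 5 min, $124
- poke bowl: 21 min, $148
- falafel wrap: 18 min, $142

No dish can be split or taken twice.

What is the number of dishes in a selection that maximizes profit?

4

Best achievable profit is 655.
One optimal bundle: mushroom risotto + loaded fries + veggie curry + poke bowl (39 min).
Every optimal selection uses 4 dishes.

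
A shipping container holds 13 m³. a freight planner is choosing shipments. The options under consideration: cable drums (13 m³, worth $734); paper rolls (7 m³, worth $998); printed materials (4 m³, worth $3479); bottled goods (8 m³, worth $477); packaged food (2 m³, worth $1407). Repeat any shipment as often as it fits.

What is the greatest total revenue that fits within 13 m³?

Ranking by ratio (revenue/m³): printed materials 869.75, packaged food 703.50, paper rolls 142.57.
The ratio ordering already packs tightly: 3×printed materials, 12 m³, 10437.
The spare 1 m³ is too small for any remaining shipment, and no exchange beats 10437.

10437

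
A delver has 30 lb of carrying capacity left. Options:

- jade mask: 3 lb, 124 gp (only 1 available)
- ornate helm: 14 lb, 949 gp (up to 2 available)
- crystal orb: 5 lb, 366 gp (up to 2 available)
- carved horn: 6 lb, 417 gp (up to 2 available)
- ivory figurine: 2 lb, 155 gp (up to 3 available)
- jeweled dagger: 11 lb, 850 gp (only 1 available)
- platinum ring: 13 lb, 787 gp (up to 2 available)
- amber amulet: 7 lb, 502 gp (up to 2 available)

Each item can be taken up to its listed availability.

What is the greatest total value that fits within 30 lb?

2239

Greedy by ratio would take jade mask + 2×crystal orb + 3×ivory figurine + jeweled dagger: 30 lb used, total 2171.
The 7 lb tied up in jade mask and 2×ivory figurine is better spent on amber amulet — total rises to 2239 (30 lb).
That's the maximum — no swap from here does better than 2239.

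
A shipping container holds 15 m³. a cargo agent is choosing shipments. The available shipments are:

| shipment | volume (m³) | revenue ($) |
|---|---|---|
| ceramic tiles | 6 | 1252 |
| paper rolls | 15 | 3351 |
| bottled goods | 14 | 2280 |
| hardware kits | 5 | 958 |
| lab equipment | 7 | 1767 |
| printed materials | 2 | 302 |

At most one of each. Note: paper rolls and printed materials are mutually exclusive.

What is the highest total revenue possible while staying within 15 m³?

A density-first pass picks ceramic tiles + lab equipment + printed materials — 3321 at 15 m³.
Replace ceramic tiles and lab equipment and printed materials with paper rolls: the trade gains 30 net, giving 3351 at 15 m³.
That's the maximum — no feasible swap from here does better than 3351.

3351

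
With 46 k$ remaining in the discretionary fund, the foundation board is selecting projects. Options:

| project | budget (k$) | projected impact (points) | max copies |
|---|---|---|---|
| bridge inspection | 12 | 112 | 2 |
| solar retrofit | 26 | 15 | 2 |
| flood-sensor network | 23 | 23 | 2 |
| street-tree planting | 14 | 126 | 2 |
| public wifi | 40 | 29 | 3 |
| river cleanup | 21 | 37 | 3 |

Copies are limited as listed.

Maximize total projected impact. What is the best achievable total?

364

Greedy by ratio would take 2×bridge inspection + street-tree planting: 38 k$ used, total 350.
Replace bridge inspection with street-tree planting: the trade gains 14 net, giving 364 at 40 k$.
Every other selection either busts 46 k$ or exceeds an availability limit or fails to beat 364.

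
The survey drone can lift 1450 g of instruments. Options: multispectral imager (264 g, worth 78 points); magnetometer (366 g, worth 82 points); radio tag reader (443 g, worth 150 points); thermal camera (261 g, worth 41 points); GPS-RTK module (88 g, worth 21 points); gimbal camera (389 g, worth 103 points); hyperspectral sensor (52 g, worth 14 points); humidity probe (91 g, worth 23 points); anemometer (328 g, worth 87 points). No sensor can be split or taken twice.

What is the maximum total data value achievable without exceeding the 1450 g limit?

The ratio heuristic lands on multispectral imager + radio tag reader + GPS-RTK module + hyperspectral sensor + humidity probe + anemometer (373) but leaves 184 g idle.
The 231 g tied up in GPS-RTK module and hyperspectral sensor and humidity probe is better spent on gimbal camera — total rises to 418 (1424 g).
Every other selection either busts 1450 g or fails to beat 418.

418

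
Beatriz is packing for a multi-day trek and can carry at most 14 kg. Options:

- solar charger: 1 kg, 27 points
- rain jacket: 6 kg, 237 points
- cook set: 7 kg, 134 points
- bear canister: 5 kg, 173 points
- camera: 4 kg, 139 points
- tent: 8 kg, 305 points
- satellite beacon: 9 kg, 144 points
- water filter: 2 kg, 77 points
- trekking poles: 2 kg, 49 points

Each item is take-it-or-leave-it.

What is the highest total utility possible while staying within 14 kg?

Ranking by ratio (utility/kg): rain jacket 39.50, water filter 38.50, tent 38.12.
Filling by ratio: solar charger + rain jacket + camera + water filter for 480, with 1 kg left unused.
Dropping solar charger and camera and water filter frees 7 kg; slotting in tent (8 kg) lifts the total to 542 at 14 kg.
No other feasible combination exceeds 542.

542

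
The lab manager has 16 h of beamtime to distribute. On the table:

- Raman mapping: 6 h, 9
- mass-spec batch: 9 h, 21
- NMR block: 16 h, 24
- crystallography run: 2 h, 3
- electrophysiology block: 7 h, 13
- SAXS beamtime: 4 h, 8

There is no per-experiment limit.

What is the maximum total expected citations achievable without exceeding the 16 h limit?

34

Taking the top-ratio experiments first gives mass-spec batch + crystallography run + SAXS beamtime for 32 (15 h).
Dropping crystallography run and SAXS beamtime frees 6 h; slotting in electrophysiology block (7 h) lifts the total to 34 at 16 h.
Every other selection either busts 16 h or fails to beat 34.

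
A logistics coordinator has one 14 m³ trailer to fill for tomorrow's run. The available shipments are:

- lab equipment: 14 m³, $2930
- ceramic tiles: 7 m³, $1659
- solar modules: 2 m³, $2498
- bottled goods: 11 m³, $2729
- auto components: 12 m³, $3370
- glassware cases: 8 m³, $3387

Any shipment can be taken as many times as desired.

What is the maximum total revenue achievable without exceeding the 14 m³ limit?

17486

Taking 7×solar modules: 14 m³ used, 17486 in revenue.
Nothing else within 14 m³ beats 17486.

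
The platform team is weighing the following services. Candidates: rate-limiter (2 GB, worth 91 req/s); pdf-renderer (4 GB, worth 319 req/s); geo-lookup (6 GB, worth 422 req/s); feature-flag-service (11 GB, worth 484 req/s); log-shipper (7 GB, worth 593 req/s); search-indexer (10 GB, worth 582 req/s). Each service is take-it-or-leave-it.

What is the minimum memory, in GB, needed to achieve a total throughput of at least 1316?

17

Minimise GB subject to total throughput ≥ 1316.
pdf-renderer + geo-lookup + log-shipper reaches 1334 using 17 GB.
Below 17 GB the best achievable stays under 1316.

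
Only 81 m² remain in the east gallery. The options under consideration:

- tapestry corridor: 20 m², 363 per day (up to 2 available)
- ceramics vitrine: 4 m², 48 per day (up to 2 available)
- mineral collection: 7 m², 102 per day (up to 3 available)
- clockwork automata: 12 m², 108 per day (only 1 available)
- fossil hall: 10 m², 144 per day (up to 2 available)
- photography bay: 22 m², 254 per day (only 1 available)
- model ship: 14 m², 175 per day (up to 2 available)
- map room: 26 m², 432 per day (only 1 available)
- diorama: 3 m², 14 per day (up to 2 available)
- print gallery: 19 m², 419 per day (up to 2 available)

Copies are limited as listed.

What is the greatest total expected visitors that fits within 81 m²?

2×tapestry corridor + diorama + 2×print gallery uses 81 of the 81 m² and totals 1578.
That's the maximum — no swap from here does better than 1578.

1578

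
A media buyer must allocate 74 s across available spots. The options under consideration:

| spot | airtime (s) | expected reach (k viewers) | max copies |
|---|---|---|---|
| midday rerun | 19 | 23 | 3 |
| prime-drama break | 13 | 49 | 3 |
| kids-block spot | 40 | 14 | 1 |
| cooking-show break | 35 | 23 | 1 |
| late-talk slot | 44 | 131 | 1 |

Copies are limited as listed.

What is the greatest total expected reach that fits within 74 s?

229

A density-first pass picks midday rerun + 3×prime-drama break — 170 at 58 s.
Dropping midday rerun and prime-drama break frees 32 s; slotting in late-talk slot (44 s) lifts the total to 229 at 70 s.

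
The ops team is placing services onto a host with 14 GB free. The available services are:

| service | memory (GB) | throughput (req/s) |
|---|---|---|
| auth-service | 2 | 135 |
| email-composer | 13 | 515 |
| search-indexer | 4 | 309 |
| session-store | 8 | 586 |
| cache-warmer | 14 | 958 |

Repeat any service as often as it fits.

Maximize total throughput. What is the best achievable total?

Density check — search-indexer 77.25, session-store 73.25, cache-warmer 68.43 are the best per GB.
The ratio ordering already packs tightly: auth-service + 3×search-indexer, 14 GB, 1062.

1062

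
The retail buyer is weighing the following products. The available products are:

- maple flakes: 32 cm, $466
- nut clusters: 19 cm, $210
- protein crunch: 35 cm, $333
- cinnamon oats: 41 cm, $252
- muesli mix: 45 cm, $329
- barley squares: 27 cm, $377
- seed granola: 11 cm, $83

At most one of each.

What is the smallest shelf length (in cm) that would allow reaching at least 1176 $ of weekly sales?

94

Look for the lowest-shelf combination reaching 1176.
maple flakes + protein crunch + barley squares reaches 1176 using 94 cm.
Below 94 cm the best achievable stays under 1176.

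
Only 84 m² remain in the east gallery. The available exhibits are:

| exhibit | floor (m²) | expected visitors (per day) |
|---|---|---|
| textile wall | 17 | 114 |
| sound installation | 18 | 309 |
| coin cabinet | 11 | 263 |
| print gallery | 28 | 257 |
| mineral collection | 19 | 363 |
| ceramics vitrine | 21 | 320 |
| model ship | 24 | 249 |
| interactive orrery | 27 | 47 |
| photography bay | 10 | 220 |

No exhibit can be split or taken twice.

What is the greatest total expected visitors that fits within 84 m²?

By expected visitors per m²: coin cabinet 23.91, photography bay 22.00, mineral collection 19.11, sound installation 17.17 lead.
Taking sound installation + coin cabinet + mineral collection + ceramics vitrine + photography bay: 79 m² used, 1475 in expected visitors.

1475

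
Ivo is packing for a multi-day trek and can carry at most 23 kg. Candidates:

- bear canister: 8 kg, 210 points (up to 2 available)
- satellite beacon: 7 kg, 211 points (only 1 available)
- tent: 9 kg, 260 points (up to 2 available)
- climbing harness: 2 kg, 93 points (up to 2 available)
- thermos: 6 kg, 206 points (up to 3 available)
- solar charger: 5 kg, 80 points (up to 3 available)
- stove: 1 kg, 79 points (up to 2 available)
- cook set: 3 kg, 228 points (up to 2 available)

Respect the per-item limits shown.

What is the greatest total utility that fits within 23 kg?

Ranking by ratio (utility/kg): stove 79.00, cook set 76.00, climbing harness 46.50.
A density-first pass picks 2×climbing harness + thermos + solar charger + 2×stove + 2×cook set — 1086 at 23 kg.
Replace solar charger and stove with thermos: the trade gains 47 net, giving 1133 at 23 kg.
Every other selection either busts 23 kg or exceeds an availability limit or fails to beat 1133.

1133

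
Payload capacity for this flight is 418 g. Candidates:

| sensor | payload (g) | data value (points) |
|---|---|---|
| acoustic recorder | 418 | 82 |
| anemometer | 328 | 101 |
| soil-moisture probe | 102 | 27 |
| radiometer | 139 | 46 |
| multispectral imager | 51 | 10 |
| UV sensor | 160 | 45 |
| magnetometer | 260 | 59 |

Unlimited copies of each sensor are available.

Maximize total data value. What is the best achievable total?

138

Density check — radiometer 0.33, anemometer 0.31, UV sensor 0.28, soil-moisture probe 0.26 are the best per g.
Taking 3×radiometer: 417 g used, 138 in data value.
Nothing else within 418 g beats 138.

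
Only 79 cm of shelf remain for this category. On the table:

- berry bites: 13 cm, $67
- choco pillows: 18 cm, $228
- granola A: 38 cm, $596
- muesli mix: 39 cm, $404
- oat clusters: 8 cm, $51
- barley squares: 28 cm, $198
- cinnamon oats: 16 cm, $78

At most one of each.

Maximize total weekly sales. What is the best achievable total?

The ratio heuristic lands on berry bites + choco pillows + granola A + oat clusters (942) but leaves 2 cm idle.
Replace berry bites and choco pillows and oat clusters with muesli mix: the trade gains 58 net, giving 1000 at 77 cm.

1000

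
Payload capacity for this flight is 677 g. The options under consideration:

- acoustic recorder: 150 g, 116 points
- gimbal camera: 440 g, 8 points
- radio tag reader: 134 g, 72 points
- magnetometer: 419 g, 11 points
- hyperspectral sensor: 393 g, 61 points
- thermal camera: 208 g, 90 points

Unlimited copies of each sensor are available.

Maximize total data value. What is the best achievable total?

464

Best packing: 4×acoustic recorder — 600 g, 464 total.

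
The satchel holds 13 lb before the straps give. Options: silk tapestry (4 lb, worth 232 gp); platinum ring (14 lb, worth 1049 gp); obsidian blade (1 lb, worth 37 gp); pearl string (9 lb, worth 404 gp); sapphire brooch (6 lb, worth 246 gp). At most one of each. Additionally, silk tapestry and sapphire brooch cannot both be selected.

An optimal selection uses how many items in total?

2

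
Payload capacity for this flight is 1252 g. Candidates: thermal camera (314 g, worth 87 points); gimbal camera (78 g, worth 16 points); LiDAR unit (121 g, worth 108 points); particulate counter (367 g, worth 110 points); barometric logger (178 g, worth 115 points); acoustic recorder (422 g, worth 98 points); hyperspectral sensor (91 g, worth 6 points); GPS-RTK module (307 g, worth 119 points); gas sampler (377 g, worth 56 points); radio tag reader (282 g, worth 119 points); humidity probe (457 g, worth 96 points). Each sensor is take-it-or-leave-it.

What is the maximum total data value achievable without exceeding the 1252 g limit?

Best packing: thermal camera + LiDAR unit + barometric logger + GPS-RTK module + radio tag reader — 1202 g, 548 total.

548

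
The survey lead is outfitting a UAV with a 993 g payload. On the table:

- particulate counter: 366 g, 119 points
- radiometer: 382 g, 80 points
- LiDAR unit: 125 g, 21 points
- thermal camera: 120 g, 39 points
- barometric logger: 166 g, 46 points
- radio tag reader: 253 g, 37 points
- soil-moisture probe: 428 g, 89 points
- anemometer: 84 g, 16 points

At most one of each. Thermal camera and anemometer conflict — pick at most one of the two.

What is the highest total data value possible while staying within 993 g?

By data value per g: particulate counter 0.33, thermal camera 0.33, barometric logger 0.28 lead.
Particulate counter + radiometer + LiDAR unit + thermal camera uses 993 of the 993 g and totals 259.
No other feasible combination exceeds 259.

259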